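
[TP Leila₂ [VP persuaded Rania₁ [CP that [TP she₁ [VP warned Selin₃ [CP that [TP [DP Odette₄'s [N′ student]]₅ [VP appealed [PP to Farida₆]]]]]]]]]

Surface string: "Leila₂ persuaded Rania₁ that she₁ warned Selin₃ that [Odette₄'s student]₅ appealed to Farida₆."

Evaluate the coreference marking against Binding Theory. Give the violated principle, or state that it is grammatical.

The two coindexed NPs are *Rania₁* and *she₁*.
*she₁* is a pronoun; nothing c-commands it within its binding domain (the embedded TP.), so Principle B holds trivially.
*Rania₁* is an R-expression; *she₁* does not c-command it, and no other NP shares its index, so Principle C is satisfied.
All principles are respected.

grammatical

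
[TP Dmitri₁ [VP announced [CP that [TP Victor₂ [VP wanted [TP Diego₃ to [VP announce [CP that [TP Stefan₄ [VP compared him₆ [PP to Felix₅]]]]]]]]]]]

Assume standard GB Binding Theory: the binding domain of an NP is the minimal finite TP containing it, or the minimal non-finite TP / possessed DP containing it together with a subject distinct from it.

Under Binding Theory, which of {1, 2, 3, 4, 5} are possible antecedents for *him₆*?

{1, 2, 3}

*him* is a pronoun, so Principle B applies: it must be free in its binding domain.
Binding domain of *him₆*: the embedded TP, whose subject is Stefan₄.
*Dmitri₁* c-commands the pronoun but from outside its binding domain, and is not c-commanded by it → coindexation permitted.
*Victor₂* c-commands the pronoun but from outside its binding domain, and is not c-commanded by it → coindexation permitted.
*Diego₃* c-commands the pronoun but from outside its binding domain, and is not c-commanded by it → coindexation permitted.
*Stefan₄* c-commands the pronoun within its binding domain → coindexation would violate Principle B.
*Felix₅*: the pronoun c-commands this R-expression → coindexation would violate Principle C on *Felix₅*.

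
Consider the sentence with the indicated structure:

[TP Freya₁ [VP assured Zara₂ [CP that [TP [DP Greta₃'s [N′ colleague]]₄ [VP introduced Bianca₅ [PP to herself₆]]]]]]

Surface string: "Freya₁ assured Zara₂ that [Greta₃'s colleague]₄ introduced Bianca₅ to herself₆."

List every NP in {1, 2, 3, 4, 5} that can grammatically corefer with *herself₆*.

*herself* is an anaphor, so Principle A applies: it must be bound in its binding domain.
Binding domain of *herself₆*: the embedded TP, whose subject is [Greta₃'s colleague]₄.
*Freya₁* c-commands the anaphor but is outside its binding domain → cannot satisfy Principle A.
*Zara₂* c-commands the anaphor but is outside its binding domain → cannot satisfy Principle A.
*Greta₃* does not c-command the anaphor → cannot bind it.
*[Greta₃'s colleague]₄* c-commands the anaphor within its binding domain → licit binder.
*Bianca₅* c-commands the anaphor within its binding domain → licit binder.

{4, 5}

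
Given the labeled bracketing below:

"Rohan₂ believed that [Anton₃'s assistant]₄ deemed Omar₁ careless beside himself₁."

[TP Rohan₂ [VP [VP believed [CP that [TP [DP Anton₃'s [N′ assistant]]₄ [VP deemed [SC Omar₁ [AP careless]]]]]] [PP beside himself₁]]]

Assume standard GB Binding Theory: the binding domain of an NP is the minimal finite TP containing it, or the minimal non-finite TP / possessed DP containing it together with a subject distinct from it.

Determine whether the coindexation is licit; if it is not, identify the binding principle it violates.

The two coindexed NPs are *Omar₁* and *himself₁*.
*himself₁* is an anaphor. Principle A requires it to be bound within its binding domain — the matrix TP, whose subject is Rohan₂.
Within that domain it is c-commanded by *Rohan₂*, which does not share its index.
*Omar₁* does not c-command the anaphor at all.
The anaphor is unbound in its domain → Principle A violation.

Principle A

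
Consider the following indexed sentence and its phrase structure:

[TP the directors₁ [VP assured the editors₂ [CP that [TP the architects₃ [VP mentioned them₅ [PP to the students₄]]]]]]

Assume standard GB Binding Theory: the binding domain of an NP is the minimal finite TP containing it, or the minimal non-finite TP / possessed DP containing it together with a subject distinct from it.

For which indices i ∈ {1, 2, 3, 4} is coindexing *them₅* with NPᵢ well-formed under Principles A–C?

*them* is a pronoun, so Principle B applies: it must be free in its binding domain.
Binding domain of *them₅*: the embedded TP, whose subject is the architects₃.
*the directors₁* c-commands the pronoun but from outside its binding domain, and is not c-commanded by it → coindexation permitted.
*the editors₂* c-commands the pronoun but from outside its binding domain, and is not c-commanded by it → coindexation permitted.
*the architects₃* c-commands the pronoun within its binding domain → coindexation would violate Principle B.
*the students₄*: the pronoun c-commands this R-expression → coindexation would violate Principle C on *the students₄*.

{1, 2}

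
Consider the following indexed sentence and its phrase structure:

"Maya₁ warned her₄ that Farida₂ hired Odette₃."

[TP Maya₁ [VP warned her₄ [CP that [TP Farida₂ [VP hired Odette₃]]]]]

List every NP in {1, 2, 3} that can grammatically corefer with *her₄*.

none

*her* is a pronoun, so Principle B applies: it must be free in its binding domain.
Binding domain of *her₄*: the matrix TP, whose subject is Maya₁.
*Maya₁* c-commands the pronoun within its binding domain → coindexation would violate Principle B.
*Farida₂*: the pronoun c-commands this R-expression → coindexation would violate Principle C on *Farida₂*.
*Odette₃*: the pronoun c-commands this R-expression → coindexation would violate Principle C on *Odette₃*.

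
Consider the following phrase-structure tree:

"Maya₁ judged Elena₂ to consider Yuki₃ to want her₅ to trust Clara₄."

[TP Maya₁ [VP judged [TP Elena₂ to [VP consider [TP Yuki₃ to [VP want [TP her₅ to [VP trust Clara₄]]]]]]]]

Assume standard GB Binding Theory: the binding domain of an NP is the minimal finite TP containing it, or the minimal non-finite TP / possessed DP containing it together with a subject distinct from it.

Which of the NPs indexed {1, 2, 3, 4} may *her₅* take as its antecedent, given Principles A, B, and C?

*her* is a pronoun, so Principle B applies: it must be free in its binding domain.
Binding domain of *her₅*: the embedded TP, whose subject is Yuki₃.
*Maya₁* c-commands the pronoun but from outside its binding domain, and is not c-commanded by it → coindexation permitted.
*Elena₂* c-commands the pronoun but from outside its binding domain, and is not c-commanded by it → coindexation permitted.
*Yuki₃* c-commands the pronoun within its binding domain → coindexation would violate Principle B.
*Clara₄*: the pronoun c-commands this R-expression → coindexation would violate Principle C on *Clara₄*.

{1, 2}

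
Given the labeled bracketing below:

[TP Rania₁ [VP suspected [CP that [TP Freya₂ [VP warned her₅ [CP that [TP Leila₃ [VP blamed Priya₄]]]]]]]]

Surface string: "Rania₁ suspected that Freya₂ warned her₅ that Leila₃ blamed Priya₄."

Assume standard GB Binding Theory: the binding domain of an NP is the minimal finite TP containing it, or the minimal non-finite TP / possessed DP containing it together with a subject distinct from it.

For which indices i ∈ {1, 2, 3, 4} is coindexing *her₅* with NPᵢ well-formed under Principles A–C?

*her* is a pronoun, so Principle B applies: it must be free in its binding domain.
Binding domain of *her₅*: the embedded TP, whose subject is Freya₂.
*Rania₁* c-commands the pronoun but from outside its binding domain, and is not c-commanded by it → coindexation permitted.
*Freya₂* c-commands the pronoun within its binding domain → coindexation would violate Principle B.
*Leila₃*: the pronoun c-commands this R-expression → coindexation would violate Principle C on *Leila₃*.
*Priya₄*: the pronoun c-commands this R-expression → coindexation would violate Principle C on *Priya₄*.

{1}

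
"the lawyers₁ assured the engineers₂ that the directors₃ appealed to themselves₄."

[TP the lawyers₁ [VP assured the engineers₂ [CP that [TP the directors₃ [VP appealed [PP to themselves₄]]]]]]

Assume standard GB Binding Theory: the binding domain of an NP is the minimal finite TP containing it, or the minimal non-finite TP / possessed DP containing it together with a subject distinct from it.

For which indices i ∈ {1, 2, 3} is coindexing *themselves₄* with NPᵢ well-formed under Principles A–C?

{3}

*themselves* is an anaphor, so Principle A applies: it must be bound in its binding domain.
Binding domain of *themselves₄*: the embedded TP, whose subject is the directors₃.
*the lawyers₁* c-commands the anaphor but is outside its binding domain → cannot satisfy Principle A.
*the engineers₂* c-commands the anaphor but is outside its binding domain → cannot satisfy Principle A.
*the directors₃* c-commands the anaphor within its binding domain → licit binder.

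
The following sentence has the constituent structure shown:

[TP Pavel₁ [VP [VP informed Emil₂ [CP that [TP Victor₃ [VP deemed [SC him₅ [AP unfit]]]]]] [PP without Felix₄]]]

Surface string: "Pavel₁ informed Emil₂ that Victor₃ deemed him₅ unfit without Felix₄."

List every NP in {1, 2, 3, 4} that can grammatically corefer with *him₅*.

{1, 2, 4}

*him* is a pronoun, so Principle B applies: it must be free in its binding domain.
Binding domain of *him₅*: the embedded TP, whose subject is Victor₃.
*Pavel₁* c-commands the pronoun but from outside its binding domain, and is not c-commanded by it → coindexation permitted.
*Emil₂* c-commands the pronoun but from outside its binding domain, and is not c-commanded by it → coindexation permitted.
*Victor₃* c-commands the pronoun within its binding domain → coindexation would violate Principle B.
*Felix₄* and the pronoun do not c-command one another → neither Principle B nor Principle C is at stake; coindexation permitted.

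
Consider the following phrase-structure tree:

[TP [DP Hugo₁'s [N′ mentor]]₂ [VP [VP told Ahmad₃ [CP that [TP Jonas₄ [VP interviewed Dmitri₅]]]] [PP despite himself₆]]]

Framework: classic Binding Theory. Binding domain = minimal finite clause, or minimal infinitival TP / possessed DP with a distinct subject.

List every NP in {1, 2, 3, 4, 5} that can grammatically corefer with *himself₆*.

{2}

*himself* is an anaphor, so Principle A applies: it must be bound in its binding domain.
Binding domain of *himself₆*: the matrix TP, whose subject is [Hugo₁'s mentor]₂.
*Hugo₁* does not c-command the anaphor → cannot bind it.
*[Hugo₁'s mentor]₂* c-commands the anaphor within its binding domain → licit binder.
*Ahmad₃* does not c-command the anaphor → cannot bind it.
*Jonas₄* does not c-command the anaphor → cannot bind it.
*Dmitri₅* does not c-command the anaphor → cannot bind it.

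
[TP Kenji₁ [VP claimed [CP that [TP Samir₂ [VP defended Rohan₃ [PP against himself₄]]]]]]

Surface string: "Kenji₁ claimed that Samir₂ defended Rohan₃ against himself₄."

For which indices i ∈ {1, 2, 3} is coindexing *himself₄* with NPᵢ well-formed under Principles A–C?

{2, 3}

*himself* is an anaphor, so Principle A applies: it must be bound in its binding domain.
Binding domain of *himself₄*: the embedded TP, whose subject is Samir₂.
*Kenji₁* c-commands the anaphor but is outside its binding domain → cannot satisfy Principle A.
*Samir₂* c-commands the anaphor within its binding domain → licit binder.
*Rohan₃* c-commands the anaphor within its binding domain → licit binder.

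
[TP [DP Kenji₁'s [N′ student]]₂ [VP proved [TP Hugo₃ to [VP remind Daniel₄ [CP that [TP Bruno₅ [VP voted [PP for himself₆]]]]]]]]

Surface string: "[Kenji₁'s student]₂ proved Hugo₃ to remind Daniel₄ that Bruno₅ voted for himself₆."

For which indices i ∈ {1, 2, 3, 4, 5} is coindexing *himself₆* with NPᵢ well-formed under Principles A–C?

*himself* is an anaphor, so Principle A applies: it must be bound in its binding domain.
Binding domain of *himself₆*: the embedded TP, whose subject is Bruno₅.
*Kenji₁* does not c-command the anaphor → cannot bind it.
*[Kenji₁'s student]₂* c-commands the anaphor but is outside its binding domain → cannot satisfy Principle A.
*Hugo₃* c-commands the anaphor but is outside its binding domain → cannot satisfy Principle A.
*Daniel₄* c-commands the anaphor but is outside its binding domain → cannot satisfy Principle A.
*Bruno₅* c-commands the anaphor within its binding domain → licit binder.

{5}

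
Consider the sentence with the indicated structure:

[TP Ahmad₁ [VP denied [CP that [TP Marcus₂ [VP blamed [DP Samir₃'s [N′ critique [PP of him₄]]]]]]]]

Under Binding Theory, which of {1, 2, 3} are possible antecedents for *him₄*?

{1, 2}

*him* is a pronoun, so Principle B applies: it must be free in its binding domain.
Binding domain of *him₄*: the possessed DP, whose subject is Samir₃.
*Ahmad₁* c-commands the pronoun but from outside its binding domain, and is not c-commanded by it → coindexation permitted.
*Marcus₂* c-commands the pronoun but from outside its binding domain, and is not c-commanded by it → coindexation permitted.
*Samir₃* c-commands the pronoun within its binding domain → coindexation would violate Principle B.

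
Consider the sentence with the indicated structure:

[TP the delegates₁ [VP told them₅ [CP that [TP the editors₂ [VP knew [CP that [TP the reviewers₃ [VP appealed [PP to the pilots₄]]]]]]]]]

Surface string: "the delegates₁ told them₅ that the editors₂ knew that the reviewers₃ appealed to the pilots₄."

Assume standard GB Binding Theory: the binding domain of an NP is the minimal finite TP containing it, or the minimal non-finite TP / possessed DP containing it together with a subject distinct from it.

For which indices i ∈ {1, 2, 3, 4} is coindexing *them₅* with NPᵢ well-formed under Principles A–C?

none

*them* is a pronoun, so Principle B applies: it must be free in its binding domain.
Binding domain of *them₅*: the matrix TP, whose subject is the delegates₁.
*the delegates₁* c-commands the pronoun within its binding domain → coindexation would violate Principle B.
*the editors₂*: the pronoun c-commands this R-expression → coindexation would violate Principle C on *the editors₂*.
*the reviewers₃*: the pronoun c-commands this R-expression → coindexation would violate Principle C on *the reviewers₃*.
*the pilots₄*: the pronoun c-commands this R-expression → coindexation would violate Principle C on *the pilots₄*.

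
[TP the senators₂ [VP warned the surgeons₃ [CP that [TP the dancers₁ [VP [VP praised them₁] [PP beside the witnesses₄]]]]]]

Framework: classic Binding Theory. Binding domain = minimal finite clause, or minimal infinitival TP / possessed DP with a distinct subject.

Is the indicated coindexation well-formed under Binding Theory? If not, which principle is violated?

The two coindexed NPs are *the dancers₁* and *them₁*.
*them₁* is a pronoun. Its binding domain is the embedded TP, whose subject is the dancers₁.
*the dancers₁* c-commands it within that domain and carries the same index.
The pronoun is locally bound → Principle B violation.

Principle B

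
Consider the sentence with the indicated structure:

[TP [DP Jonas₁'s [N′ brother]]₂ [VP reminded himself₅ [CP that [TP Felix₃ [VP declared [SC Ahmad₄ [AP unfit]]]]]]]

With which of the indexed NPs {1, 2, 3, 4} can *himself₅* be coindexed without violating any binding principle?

{2}

*himself* is an anaphor, so Principle A applies: it must be bound in its binding domain.
Binding domain of *himself₅*: the matrix TP, whose subject is [Jonas₁'s brother]₂.
*Jonas₁* does not c-command the anaphor → cannot bind it.
*[Jonas₁'s brother]₂* c-commands the anaphor within its binding domain → licit binder.
*Felix₃* does not c-command the anaphor → cannot bind it.
*Ahmad₄* does not c-command the anaphor → cannot bind it.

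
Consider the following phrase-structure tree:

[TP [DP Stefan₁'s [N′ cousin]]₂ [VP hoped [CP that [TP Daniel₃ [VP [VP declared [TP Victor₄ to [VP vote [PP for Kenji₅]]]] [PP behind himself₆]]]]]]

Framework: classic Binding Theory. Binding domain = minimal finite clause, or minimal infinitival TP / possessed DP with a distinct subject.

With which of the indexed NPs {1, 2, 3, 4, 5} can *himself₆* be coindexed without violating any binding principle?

*himself* is an anaphor, so Principle A applies: it must be bound in its binding domain.
Binding domain of *himself₆*: the embedded TP, whose subject is Daniel₃.
*Stefan₁* does not c-command the anaphor → cannot bind it.
*[Stefan₁'s cousin]₂* c-commands the anaphor but is outside its binding domain → cannot satisfy Principle A.
*Daniel₃* c-commands the anaphor within its binding domain → licit binder.
*Victor₄* does not c-command the anaphor → cannot bind it.
*Kenji₅* does not c-command the anaphor → cannot bind it.

{3}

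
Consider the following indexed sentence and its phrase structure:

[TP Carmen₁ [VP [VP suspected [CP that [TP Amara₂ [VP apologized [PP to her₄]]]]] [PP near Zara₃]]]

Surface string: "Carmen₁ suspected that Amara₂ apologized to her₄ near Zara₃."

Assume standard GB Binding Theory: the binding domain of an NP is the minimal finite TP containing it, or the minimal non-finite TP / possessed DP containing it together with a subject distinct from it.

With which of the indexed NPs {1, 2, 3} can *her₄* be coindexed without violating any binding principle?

{1, 3}

*her* is a pronoun, so Principle B applies: it must be free in its binding domain.
Binding domain of *her₄*: the embedded TP, whose subject is Amara₂.
*Carmen₁* c-commands the pronoun but from outside its binding domain, and is not c-commanded by it → coindexation permitted.
*Amara₂* c-commands the pronoun within its binding domain → coindexation would violate Principle B.
*Zara₃* and the pronoun do not c-command one another → neither Principle B nor Principle C is at stake; coindexation permitted.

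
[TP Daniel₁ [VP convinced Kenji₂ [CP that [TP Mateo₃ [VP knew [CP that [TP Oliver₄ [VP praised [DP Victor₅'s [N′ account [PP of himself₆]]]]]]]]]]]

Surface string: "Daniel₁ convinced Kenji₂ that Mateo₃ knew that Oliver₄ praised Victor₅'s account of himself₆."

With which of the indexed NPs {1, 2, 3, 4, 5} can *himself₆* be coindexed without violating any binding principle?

{5}

*himself* is an anaphor, so Principle A applies: it must be bound in its binding domain.
Binding domain of *himself₆*: the possessed DP, whose subject is Victor₅.
*Daniel₁* c-commands the anaphor but is outside its binding domain → cannot satisfy Principle A.
*Kenji₂* c-commands the anaphor but is outside its binding domain → cannot satisfy Principle A.
*Mateo₃* c-commands the anaphor but is outside its binding domain → cannot satisfy Principle A.
*Oliver₄* c-commands the anaphor but is outside its binding domain → cannot satisfy Principle A.
*Victor₅* c-commands the anaphor within its binding domain → licit binder.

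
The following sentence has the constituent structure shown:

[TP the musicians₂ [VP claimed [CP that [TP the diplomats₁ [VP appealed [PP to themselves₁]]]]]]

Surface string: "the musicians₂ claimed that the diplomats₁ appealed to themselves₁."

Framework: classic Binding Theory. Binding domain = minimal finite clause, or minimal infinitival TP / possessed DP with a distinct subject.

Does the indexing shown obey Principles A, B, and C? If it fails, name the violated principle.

grammatical

The two coindexed NPs are *the diplomats₁* and *themselves₁*.
*themselves₁* is an anaphor; its binding domain is the embedded TP, whose subject is the diplomats₁. *the diplomats₁* c-commands it within that domain and shares its index, so Principle A is satisfied.
*the diplomats₁* is an R-expression; *themselves₁* does not c-command it, and no other NP shares its index, so Principle C is satisfied.
All principles are respected.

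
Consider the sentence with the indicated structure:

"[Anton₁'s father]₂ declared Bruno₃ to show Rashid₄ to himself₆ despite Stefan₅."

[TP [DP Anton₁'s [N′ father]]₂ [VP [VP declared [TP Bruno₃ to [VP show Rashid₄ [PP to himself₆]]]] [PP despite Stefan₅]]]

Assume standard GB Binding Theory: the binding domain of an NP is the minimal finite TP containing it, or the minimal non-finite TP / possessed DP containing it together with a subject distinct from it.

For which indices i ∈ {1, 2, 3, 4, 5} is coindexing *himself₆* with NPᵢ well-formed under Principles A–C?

{3, 4}

*himself* is an anaphor, so Principle A applies: it must be bound in its binding domain.
Binding domain of *himself₆*: the embedded TP, whose subject is Bruno₃.
*Anton₁* does not c-command the anaphor → cannot bind it.
*[Anton₁'s father]₂* c-commands the anaphor but is outside its binding domain → cannot satisfy Principle A.
*Bruno₃* c-commands the anaphor within its binding domain → licit binder.
*Rashid₄* c-commands the anaphor within its binding domain → licit binder.
*Stefan₅* does not c-command the anaphor → cannot bind it.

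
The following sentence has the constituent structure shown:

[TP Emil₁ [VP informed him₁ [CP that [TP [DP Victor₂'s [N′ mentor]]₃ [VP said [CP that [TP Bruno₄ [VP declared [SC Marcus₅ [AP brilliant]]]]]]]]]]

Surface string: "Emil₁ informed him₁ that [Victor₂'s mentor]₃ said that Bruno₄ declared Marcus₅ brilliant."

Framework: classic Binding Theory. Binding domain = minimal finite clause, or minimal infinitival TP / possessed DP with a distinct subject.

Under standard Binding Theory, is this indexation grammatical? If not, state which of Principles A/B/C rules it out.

Principle B

The two coindexed NPs are *Emil₁* and *him₁*.
*him₁* is a pronoun. Its binding domain is the matrix TP, whose subject is Emil₁.
*Emil₁* c-commands it within that domain and carries the same index.
The pronoun is locally bound → Principle B violation.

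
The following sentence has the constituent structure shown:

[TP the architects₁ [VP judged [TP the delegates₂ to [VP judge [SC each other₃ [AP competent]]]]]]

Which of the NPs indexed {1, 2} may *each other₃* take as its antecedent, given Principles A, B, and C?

{2}

*each other* is an anaphor, so Principle A applies: it must be bound in its binding domain.
Binding domain of *each other₃*: the embedded TP, whose subject is the delegates₂.
*the architects₁* c-commands the anaphor but is outside its binding domain → cannot satisfy Principle A.
*the delegates₂* c-commands the anaphor within its binding domain → licit binder.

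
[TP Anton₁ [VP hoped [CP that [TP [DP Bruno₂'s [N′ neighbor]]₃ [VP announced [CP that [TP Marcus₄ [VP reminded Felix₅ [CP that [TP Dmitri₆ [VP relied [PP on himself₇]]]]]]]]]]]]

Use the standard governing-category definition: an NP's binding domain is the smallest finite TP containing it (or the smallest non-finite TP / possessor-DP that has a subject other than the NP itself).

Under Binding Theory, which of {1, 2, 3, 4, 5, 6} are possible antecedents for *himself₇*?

{6}

*himself* is an anaphor, so Principle A applies: it must be bound in its binding domain.
Binding domain of *himself₇*: the embedded TP, whose subject is Dmitri₆.
*Anton₁* c-commands the anaphor but is outside its binding domain → cannot satisfy Principle A.
*Bruno₂* does not c-command the anaphor → cannot bind it.
*[Bruno₂'s neighbor]₃* c-commands the anaphor but is outside its binding domain → cannot satisfy Principle A.
*Marcus₄* c-commands the anaphor but is outside its binding domain → cannot satisfy Principle A.
*Felix₅* c-commands the anaphor but is outside its binding domain → cannot satisfy Principle A.
*Dmitri₆* c-commands the anaphor within its binding domain → licit binder.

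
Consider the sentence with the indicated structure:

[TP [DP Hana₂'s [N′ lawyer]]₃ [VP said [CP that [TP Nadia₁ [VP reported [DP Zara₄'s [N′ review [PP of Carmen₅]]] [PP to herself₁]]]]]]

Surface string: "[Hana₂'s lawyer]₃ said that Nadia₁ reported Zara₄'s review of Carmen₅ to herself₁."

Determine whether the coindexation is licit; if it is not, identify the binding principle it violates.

grammatical

The two coindexed NPs are *Nadia₁* and *herself₁*.
*herself₁* is an anaphor; its binding domain is the embedded TP, whose subject is Nadia₁. *Nadia₁* c-commands it within that domain and shares its index, so Principle A is satisfied.
*Nadia₁* is an R-expression; *herself₁* does not c-command it, and no other NP shares its index, so Principle C is satisfied.
All principles are respected.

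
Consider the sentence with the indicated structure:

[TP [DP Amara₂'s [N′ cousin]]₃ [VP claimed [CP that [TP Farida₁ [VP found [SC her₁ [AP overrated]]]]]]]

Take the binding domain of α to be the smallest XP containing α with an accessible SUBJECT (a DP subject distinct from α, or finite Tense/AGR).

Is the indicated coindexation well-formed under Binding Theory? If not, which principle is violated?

Principle B

The two coindexed NPs are *Farida₁* and *her₁*.
*her₁* is a pronoun. Its binding domain is the embedded TP, whose subject is Farida₁.
*Farida₁* c-commands it within that domain and carries the same index.
The pronoun is locally bound → Principle B violation.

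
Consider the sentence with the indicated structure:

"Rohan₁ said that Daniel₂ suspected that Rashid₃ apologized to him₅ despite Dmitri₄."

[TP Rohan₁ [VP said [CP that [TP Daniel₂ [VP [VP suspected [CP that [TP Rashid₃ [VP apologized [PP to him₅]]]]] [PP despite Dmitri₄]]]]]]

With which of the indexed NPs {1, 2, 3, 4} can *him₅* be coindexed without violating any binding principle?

{1, 2, 4}

*him* is a pronoun, so Principle B applies: it must be free in its binding domain.
Binding domain of *him₅*: the embedded TP, whose subject is Rashid₃.
*Rohan₁* c-commands the pronoun but from outside its binding domain, and is not c-commanded by it → coindexation permitted.
*Daniel₂* c-commands the pronoun but from outside its binding domain, and is not c-commanded by it → coindexation permitted.
*Rashid₃* c-commands the pronoun within its binding domain → coindexation would violate Principle B.
*Dmitri₄* and the pronoun do not c-command one another → neither Principle B nor Principle C is at stake; coindexation permitted.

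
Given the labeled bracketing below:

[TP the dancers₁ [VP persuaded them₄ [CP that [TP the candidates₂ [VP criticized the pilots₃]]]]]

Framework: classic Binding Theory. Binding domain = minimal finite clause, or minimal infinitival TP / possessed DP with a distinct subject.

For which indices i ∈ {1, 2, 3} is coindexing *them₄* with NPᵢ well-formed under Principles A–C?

none

*them* is a pronoun, so Principle B applies: it must be free in its binding domain.
Binding domain of *them₄*: the matrix TP, whose subject is the dancers₁.
*the dancers₁* c-commands the pronoun within its binding domain → coindexation would violate Principle B.
*the candidates₂*: the pronoun c-commands this R-expression → coindexation would violate Principle C on *the candidates₂*.
*the pilots₃*: the pronoun c-commands this R-expression → coindexation would violate Principle C on *the pilots₃*.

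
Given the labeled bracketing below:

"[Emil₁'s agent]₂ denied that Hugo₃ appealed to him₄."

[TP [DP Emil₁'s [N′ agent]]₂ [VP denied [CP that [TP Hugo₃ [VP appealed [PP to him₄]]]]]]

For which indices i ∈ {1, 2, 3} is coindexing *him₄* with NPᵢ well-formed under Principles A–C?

*him* is a pronoun, so Principle B applies: it must be free in its binding domain.
Binding domain of *him₄*: the embedded TP, whose subject is Hugo₃.
*Emil₁* and the pronoun do not c-command one another → neither Principle B nor Principle C is at stake; coindexation permitted.
*[Emil₁'s agent]₂* c-commands the pronoun but from outside its binding domain, and is not c-commanded by it → coindexation permitted.
*Hugo₃* c-commands the pronoun within its binding domain → coindexation would violate Principle B.

{1, 2}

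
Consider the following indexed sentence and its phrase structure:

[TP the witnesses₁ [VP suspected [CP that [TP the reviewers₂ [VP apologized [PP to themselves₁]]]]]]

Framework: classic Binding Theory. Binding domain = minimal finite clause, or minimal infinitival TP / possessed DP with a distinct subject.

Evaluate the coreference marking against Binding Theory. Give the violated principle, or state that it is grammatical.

Principle A

The two coindexed NPs are *the witnesses₁* and *themselves₁*.
*themselves₁* is an anaphor. Principle A requires it to be bound within its binding domain — the embedded TP, whose subject is the reviewers₂.
Within that domain it is c-commanded by *the reviewers₂*, which does not share its index.
*the witnesses₁* does c-command the anaphor, but from outside its binding domain.
The anaphor is unbound in its domain → Principle A violation.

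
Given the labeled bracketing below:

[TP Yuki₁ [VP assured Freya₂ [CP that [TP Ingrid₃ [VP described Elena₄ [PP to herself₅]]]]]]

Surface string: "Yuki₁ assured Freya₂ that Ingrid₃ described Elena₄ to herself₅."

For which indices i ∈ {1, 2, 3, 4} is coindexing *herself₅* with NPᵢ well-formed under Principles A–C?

{3, 4}

*herself* is an anaphor, so Principle A applies: it must be bound in its binding domain.
Binding domain of *herself₅*: the embedded TP, whose subject is Ingrid₃.
*Yuki₁* c-commands the anaphor but is outside its binding domain → cannot satisfy Principle A.
*Freya₂* c-commands the anaphor but is outside its binding domain → cannot satisfy Principle A.
*Ingrid₃* c-commands the anaphor within its binding domain → licit binder.
*Elena₄* c-commands the anaphor within its binding domain → licit binder.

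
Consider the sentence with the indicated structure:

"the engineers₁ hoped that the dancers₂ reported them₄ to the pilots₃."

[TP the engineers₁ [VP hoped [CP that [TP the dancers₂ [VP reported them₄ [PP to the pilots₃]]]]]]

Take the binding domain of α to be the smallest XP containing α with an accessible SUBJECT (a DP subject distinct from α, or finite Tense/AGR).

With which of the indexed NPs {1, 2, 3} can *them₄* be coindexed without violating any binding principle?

*them* is a pronoun, so Principle B applies: it must be free in its binding domain.
Binding domain of *them₄*: the embedded TP, whose subject is the dancers₂.
*the engineers₁* c-commands the pronoun but from outside its binding domain, and is not c-commanded by it → coindexation permitted.
*the dancers₂* c-commands the pronoun within its binding domain → coindexation would violate Principle B.
*the pilots₃*: the pronoun c-commands this R-expression → coindexation would violate Principle C on *the pilots₃*.

{1}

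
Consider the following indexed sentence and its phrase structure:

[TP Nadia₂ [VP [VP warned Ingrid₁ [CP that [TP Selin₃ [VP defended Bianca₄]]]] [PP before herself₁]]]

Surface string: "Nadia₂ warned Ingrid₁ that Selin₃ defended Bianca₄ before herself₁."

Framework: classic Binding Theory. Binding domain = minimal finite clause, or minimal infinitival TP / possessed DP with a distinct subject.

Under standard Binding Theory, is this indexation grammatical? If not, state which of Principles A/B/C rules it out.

Principle A

The two coindexed NPs are *Ingrid₁* and *herself₁*.
*herself₁* is an anaphor. Principle A requires it to be bound within its binding domain — the matrix TP, whose subject is Nadia₂.
Within that domain it is c-commanded by *Nadia₂*, which does not share its index.
*Ingrid₁* does not c-command the anaphor at all.
The anaphor is unbound in its domain → Principle A violation.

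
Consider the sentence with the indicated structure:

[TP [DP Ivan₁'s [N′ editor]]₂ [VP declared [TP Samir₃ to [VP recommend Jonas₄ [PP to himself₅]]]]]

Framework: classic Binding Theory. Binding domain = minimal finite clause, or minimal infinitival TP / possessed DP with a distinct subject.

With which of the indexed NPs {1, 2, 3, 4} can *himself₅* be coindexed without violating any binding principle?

*himself* is an anaphor, so Principle A applies: it must be bound in its binding domain.
Binding domain of *himself₅*: the embedded TP, whose subject is Samir₃.
*Ivan₁* does not c-command the anaphor → cannot bind it.
*[Ivan₁'s editor]₂* c-commands the anaphor but is outside its binding domain → cannot satisfy Principle A.
*Samir₃* c-commands the anaphor within its binding domain → licit binder.
*Jonas₄* c-commands the anaphor within its binding domain → licit binder.

{3, 4}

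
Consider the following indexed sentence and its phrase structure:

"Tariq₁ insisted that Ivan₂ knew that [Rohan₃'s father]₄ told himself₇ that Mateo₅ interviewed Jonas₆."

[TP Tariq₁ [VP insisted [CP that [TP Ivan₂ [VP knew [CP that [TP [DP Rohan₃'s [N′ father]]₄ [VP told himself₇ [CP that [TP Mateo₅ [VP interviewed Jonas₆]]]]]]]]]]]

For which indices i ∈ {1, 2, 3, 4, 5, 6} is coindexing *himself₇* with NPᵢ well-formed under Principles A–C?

*himself* is an anaphor, so Principle A applies: it must be bound in its binding domain.
Binding domain of *himself₇*: the embedded TP, whose subject is [Rohan₃'s father]₄.
*Tariq₁* c-commands the anaphor but is outside its binding domain → cannot satisfy Principle A.
*Ivan₂* c-commands the anaphor but is outside its binding domain → cannot satisfy Principle A.
*Rohan₃* does not c-command the anaphor → cannot bind it.
*[Rohan₃'s father]₄* c-commands the anaphor within its binding domain → licit binder.
*Mateo₅* does not c-command the anaphor → cannot bind it.
*Jonas₆* does not c-command the anaphor → cannot bind it.

{4}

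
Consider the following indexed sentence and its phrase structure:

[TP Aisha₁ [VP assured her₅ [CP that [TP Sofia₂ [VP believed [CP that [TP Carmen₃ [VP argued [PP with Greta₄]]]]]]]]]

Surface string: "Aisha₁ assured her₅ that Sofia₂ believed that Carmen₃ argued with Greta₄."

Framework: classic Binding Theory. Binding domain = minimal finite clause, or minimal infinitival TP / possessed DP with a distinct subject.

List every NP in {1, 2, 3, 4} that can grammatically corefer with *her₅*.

none

*her* is a pronoun, so Principle B applies: it must be free in its binding domain.
Binding domain of *her₅*: the matrix TP, whose subject is Aisha₁.
*Aisha₁* c-commands the pronoun within its binding domain → coindexation would violate Principle B.
*Sofia₂*: the pronoun c-commands this R-expression → coindexation would violate Principle C on *Sofia₂*.
*Carmen₃*: the pronoun c-commands this R-expression → coindexation would violate Principle C on *Carmen₃*.
*Greta₄*: the pronoun c-commands this R-expression → coindexation would violate Principle C on *Greta₄*.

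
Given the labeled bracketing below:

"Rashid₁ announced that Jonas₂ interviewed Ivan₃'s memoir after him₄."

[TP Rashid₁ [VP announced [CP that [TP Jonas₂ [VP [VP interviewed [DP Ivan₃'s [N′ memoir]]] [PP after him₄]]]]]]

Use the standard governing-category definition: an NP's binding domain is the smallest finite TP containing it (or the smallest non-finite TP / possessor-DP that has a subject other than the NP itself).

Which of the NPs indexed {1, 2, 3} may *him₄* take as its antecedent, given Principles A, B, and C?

*him* is a pronoun, so Principle B applies: it must be free in its binding domain.
Binding domain of *him₄*: the embedded TP, whose subject is Jonas₂.
*Rashid₁* c-commands the pronoun but from outside its binding domain, and is not c-commanded by it → coindexation permitted.
*Jonas₂* c-commands the pronoun within its binding domain → coindexation would violate Principle B.
*Ivan₃* and the pronoun do not c-command one another → neither Principle B nor Principle C is at stake; coindexation permitted.

{1, 3}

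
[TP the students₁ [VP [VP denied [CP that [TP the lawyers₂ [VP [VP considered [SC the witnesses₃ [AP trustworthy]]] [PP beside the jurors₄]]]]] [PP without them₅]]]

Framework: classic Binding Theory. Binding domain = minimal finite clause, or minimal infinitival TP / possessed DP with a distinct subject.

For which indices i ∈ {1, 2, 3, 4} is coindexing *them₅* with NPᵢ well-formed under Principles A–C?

{2, 3, 4}

*them* is a pronoun, so Principle B applies: it must be free in its binding domain.
Binding domain of *them₅*: the matrix TP, whose subject is the students₁.
*the students₁* c-commands the pronoun within its binding domain → coindexation would violate Principle B.
*the lawyers₂* and the pronoun do not c-command one another → neither Principle B nor Principle C is at stake; coindexation permitted.
*the witnesses₃* and the pronoun do not c-command one another → neither Principle B nor Principle C is at stake; coindexation permitted.
*the jurors₄* and the pronoun do not c-command one another → neither Principle B nor Principle C is at stake; coindexation permitted.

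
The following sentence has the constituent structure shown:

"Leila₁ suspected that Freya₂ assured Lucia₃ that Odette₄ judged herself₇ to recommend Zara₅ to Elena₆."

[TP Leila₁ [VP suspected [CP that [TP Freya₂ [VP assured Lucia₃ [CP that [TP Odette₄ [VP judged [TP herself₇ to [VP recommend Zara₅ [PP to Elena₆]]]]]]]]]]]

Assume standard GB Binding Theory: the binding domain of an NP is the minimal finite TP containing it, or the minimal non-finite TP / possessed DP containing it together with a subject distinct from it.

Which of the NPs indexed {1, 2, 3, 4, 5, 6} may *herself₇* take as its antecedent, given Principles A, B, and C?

*herself* is an anaphor, so Principle A applies: it must be bound in its binding domain.
Binding domain of *herself₇*: the embedded TP, whose subject is Odette₄.
*Leila₁* c-commands the anaphor but is outside its binding domain → cannot satisfy Principle A.
*Freya₂* c-commands the anaphor but is outside its binding domain → cannot satisfy Principle A.
*Lucia₃* c-commands the anaphor but is outside its binding domain → cannot satisfy Principle A.
*Odette₄* c-commands the anaphor within its binding domain → licit binder.
*Zara₅* does not c-command the anaphor → cannot bind it.
*Elena₆* does not c-command the anaphor → cannot bind it.

{4}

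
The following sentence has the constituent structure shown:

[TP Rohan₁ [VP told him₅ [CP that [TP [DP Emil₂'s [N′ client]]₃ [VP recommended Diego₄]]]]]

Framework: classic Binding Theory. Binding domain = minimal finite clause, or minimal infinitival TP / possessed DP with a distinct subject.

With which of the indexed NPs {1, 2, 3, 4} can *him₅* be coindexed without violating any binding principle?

none

*him* is a pronoun, so Principle B applies: it must be free in its binding domain.
Binding domain of *him₅*: the matrix TP, whose subject is Rohan₁.
*Rohan₁* c-commands the pronoun within its binding domain → coindexation would violate Principle B.
*Emil₂*: the pronoun c-commands this R-expression → coindexation would violate Principle C on *Emil₂*.
*[Emil₂'s client]₃*: the pronoun c-commands this R-expression → coindexation would violate Principle C on *[Emil₂'s client]₃*.
*Diego₄*: the pronoun c-commands this R-expression → coindexation would violate Principle C on *Diego₄*.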